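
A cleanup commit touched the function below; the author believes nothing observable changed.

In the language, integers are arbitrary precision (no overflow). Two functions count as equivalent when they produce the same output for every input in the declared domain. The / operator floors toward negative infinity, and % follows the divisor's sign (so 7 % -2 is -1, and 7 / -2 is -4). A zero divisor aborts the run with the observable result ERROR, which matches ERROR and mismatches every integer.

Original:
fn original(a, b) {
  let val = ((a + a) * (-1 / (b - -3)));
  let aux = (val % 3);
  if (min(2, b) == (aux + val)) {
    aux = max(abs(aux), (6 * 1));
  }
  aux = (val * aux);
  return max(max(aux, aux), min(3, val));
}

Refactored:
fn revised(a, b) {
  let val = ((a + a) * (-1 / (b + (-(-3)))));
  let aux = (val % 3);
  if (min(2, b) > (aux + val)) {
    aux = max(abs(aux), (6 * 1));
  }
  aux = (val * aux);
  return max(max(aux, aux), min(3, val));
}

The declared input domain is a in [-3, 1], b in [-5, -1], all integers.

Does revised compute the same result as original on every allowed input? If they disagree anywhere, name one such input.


At a=-3, b=-4: original gives 0, revised gives -6.
verdict: not equivalent; witness: a=-3, b=-4


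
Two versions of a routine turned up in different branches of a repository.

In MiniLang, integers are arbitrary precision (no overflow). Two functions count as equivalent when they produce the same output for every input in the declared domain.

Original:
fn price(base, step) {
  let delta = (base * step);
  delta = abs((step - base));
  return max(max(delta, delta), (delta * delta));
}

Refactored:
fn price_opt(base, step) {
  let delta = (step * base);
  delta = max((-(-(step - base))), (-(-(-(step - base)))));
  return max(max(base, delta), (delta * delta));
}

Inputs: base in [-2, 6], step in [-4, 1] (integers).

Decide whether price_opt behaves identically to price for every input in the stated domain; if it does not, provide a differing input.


Not equivalent: base=1, step=1 separates them (0 vs 1).
price: delta becomes 1; next delta becomes 0; next final value 0
price_opt: delta becomes 1; next delta becomes 0; next final value 1
verdict: not equivalent; witness: base=1, step=1


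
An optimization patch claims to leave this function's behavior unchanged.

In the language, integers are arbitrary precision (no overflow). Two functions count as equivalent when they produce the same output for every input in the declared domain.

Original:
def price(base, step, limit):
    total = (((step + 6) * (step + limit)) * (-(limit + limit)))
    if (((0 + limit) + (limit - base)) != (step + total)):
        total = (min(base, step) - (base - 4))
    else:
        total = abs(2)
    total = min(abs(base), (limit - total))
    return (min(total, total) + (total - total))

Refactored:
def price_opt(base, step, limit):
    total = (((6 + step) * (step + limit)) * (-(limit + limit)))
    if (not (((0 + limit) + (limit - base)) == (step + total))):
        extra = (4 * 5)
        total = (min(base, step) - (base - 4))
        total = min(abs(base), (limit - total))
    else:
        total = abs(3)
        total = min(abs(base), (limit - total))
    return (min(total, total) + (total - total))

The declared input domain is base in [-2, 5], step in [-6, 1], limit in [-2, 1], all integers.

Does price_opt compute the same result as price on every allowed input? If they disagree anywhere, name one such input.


The rewrite breaks on base=-1, step=-5, limit=1, where the results are -1 and -2.
price: total = 8; (((0 + limit) + (limit - base)) != (step + total)) -> false; total = 2; total = -1; return -1
price_opt: total = 8; (not (((0 + limit) + (limit - base)) == (step + total))) -> false; total = 3; total = -2; return -2
verdict: not equivalent; witness: base=-1, step=-5, limit=1


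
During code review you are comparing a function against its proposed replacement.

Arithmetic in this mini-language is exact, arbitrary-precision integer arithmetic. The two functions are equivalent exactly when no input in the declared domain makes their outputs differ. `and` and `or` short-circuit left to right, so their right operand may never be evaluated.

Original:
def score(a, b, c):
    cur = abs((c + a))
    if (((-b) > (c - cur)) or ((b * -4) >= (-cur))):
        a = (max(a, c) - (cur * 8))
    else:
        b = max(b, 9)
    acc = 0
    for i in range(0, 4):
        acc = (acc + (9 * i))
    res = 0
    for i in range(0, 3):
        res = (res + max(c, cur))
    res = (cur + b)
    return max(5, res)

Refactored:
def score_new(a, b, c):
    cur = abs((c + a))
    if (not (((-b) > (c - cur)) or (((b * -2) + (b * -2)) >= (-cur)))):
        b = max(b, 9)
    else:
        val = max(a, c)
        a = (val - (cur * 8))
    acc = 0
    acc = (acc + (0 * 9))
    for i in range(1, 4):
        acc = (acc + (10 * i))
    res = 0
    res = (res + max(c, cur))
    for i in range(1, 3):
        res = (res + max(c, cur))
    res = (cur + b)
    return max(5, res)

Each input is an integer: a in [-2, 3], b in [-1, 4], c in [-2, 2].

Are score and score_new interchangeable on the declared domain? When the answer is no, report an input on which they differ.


Although `9` became `10`, no input in the stated domain can expose it; all 180 inputs agree.
verdict: equivalent


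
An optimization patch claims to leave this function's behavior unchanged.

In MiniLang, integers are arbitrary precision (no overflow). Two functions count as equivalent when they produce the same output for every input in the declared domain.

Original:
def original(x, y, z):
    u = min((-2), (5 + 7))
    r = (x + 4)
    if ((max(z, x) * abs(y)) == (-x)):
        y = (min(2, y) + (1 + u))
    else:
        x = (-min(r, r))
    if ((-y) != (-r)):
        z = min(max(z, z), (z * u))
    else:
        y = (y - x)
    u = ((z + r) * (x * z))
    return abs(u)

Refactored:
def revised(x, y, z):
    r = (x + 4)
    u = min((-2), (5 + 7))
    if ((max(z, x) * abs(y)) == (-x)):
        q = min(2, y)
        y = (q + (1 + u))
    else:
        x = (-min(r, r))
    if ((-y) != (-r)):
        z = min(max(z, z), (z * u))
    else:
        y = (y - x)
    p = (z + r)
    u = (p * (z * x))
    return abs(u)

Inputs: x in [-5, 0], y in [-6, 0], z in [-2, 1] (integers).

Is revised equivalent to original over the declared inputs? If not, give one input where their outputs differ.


The two versions differ — the changes include statement counts differ, plus local variable names differ.
As a probe, take x=-4, y=-1, z=0: original runs u=-2, then r=0, then ((max(z, x) * abs(y)) == (-x)) is false, then x=0, then ((-y) != (-r)) is true, then z=0, then u=0, then returns 0; revised runs r=0, then u=-2, then ((max(z, x) * abs(y)) == (-x)) is false, then x=0, then ((-y) != (-r)) is true, then z=0, then p=0, then u=0, then returns 0; both end at 0.
Checked all 168 inputs in the declared domain: the outputs agree on every one.
verdict: equivalent


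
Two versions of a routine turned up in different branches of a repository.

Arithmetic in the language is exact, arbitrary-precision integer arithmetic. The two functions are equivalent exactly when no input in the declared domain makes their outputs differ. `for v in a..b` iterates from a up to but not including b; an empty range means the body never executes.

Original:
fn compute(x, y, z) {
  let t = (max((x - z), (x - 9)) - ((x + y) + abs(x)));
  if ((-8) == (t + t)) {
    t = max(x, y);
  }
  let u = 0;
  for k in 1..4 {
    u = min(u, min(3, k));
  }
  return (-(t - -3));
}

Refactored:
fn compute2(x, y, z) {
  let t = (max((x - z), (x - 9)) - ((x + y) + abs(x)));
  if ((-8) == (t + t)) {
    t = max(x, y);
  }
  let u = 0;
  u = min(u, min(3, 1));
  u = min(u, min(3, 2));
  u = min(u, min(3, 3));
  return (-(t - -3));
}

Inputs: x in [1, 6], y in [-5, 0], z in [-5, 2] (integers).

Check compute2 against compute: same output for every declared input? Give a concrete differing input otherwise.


Behavior is preserved: although statement counts differ; constant usage differs; min/max/abs usage differs; loop structure differs; local variable names differ, the outputs never diverge.
One worked example (x=6, y=0, z=-5) — compute: t becomes -1; next ((-8) == (t + t)) evaluates to false; next u becomes 0; next at k=1:; next u becomes 0; next at k=2:; next u becomes 0; next at k=3:; next u becomes 0; next final value -2; compute2: t becomes -1; next ((-8) == (t + t)) evaluates to false; next u becomes 0; next u becomes 0; next u becomes 0; next u becomes 0; next final value -2; agreement on -2.
Every one of the 288 inputs gives matching results.
verdict: equivalent


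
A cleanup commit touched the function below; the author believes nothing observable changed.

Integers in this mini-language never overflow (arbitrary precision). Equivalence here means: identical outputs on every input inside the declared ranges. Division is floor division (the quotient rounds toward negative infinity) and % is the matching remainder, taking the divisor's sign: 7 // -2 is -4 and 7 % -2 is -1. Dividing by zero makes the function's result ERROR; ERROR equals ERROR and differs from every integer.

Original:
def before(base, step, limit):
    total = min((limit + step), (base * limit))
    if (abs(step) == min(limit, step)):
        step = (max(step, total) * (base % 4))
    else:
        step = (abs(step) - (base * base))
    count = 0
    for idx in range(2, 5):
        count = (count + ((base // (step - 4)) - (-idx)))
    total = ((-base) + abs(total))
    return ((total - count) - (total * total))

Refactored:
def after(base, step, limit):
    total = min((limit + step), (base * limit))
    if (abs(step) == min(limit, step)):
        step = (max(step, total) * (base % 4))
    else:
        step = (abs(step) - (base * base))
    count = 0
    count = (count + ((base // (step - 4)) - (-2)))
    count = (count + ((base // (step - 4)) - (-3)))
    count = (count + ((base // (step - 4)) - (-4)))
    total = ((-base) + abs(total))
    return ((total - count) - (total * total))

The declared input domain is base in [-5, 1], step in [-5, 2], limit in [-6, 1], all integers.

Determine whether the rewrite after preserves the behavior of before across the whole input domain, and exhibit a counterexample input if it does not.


The two are interchangeable: local variable names differ, loop structure differs, arithmetic usage differs, constant usage differs, statement counts differ, and every declared input agrees.
One worked example (base=-3, step=-1, limit=-5) — before: total := -6 | (abs(step) == min(limit, step)): false | step := -8 | count := 0 | iter idx=2: | count := 2 | iter idx=3: | count := 5 | iter idx=4: | count := 9 | total := 9 | result -81; after: total := -6 | (abs(step) == min(limit, step)): false | step := -8 | count := 0 | count := 2 | count := 5 | count := 9 | total := 9 | result -81; agreement on -81.
Every one of the 448 inputs gives matching results.
verdict: equivalent


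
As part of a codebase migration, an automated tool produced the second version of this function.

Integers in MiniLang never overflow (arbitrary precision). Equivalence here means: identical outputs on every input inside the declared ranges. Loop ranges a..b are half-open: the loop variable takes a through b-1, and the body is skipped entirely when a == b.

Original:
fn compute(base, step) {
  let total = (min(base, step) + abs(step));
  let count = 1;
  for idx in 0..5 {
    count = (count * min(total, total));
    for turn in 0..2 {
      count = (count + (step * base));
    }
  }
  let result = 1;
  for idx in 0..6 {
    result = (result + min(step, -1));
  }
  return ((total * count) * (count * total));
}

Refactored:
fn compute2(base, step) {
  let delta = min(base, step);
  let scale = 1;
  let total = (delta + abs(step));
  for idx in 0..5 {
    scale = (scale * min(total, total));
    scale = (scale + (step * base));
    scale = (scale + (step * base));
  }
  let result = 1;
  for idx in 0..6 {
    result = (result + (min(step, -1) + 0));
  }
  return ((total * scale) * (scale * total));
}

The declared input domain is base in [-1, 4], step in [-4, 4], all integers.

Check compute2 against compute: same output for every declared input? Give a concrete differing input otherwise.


Comparing the listings, the differences include: loop structure differs, plus statement counts differ, plus constant usage differs, plus arithmetic usage differs, plus local variable names differ.
As a probe, take base=1, step=-1: compute runs total becomes 0; next count becomes 1; next at idx=0:; next count becomes 0; next at turn=0:; next count becomes -1; next at turn=1:; next count becomes -2; next at idx=1:; next count becomes 0; next at turn=0:; next count becomes -1; next at turn=1:; next count becomes -2; next at idx=2:; next count becomes 0; next at turn=0:; next count becomes -1; next at turn=1:; next count becomes -2; next at idx=3:; next count becomes 0; next at turn=0:; next count becomes -1; next at turn=1:; next count becomes -2; next at idx=4:; next count becomes 0; next at turn=0:; next count becomes -1; next at turn=1:; next count becomes -2; next result becomes 1; next at idx=0:; next result becomes 0; next at idx=1:; next result becomes -1; next at idx=2:; next result becomes -2; next at idx=3:; next result becomes -3; next at idx=4:; next result becomes -4; next at idx=5:; next result becomes -5; next final value 0; compute2 runs delta becomes -1; next scale becomes 1; next total becomes 0; next at idx=0:; next scale becomes 0; next scale becomes -1; next scale becomes -2; next at idx=1:; next scale becomes 0; next scale becomes -1; next scale becomes -2; next at idx=2:; next scale becomes 0; next scale becomes -1; next scale becomes -2; next at idx=3:; next scale becomes 0; next scale becomes -1; next scale becomes -2; next at idx=4:; next scale becomes 0; next scale becomes -1; next scale becomes -2; next result becomes 1; next at idx=0:; next result becomes 0; next at idx=1:; next result becomes -1; next at idx=2:; next result becomes -2; next at idx=3:; next result becomes -3; next at idx=4:; next result becomes -4; next at idx=5:; next result becomes -5; next final value 0; both end at 0.
Across all 54 domain points the two functions coincide.
verdict: equivalent


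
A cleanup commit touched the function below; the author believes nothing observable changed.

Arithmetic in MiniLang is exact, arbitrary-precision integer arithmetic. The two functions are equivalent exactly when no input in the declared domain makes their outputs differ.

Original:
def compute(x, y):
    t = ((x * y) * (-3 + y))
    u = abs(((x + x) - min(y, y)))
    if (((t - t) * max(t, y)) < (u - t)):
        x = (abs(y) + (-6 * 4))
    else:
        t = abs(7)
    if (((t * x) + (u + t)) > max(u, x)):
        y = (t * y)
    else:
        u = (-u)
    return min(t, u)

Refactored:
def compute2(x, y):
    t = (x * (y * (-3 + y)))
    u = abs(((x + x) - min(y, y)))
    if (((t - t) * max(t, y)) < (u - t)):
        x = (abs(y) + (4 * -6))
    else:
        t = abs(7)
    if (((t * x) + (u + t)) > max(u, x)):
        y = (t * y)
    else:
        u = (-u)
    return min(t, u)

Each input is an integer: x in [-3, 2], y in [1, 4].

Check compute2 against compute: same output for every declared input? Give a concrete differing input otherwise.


The two versions differ — the changes include same computation, different form.
Spot check at x=0, y=3 — compute: t := 0 | u := 3 | (((t - t) * max(t, y)) < (u - t)): true | x := -21 | (((t * x) + (u + t)) > max(u, x)): false | u := -3 | result -3. compute2: t := 0 | u := 3 | (((t - t) * max(t, y)) < (u - t)): true | x := -21 | (((t * x) + (u + t)) > max(u, x)): false | u := -3 | result -3. Both give -3.
Every one of the 24 inputs gives matching results.
verdict: equivalent


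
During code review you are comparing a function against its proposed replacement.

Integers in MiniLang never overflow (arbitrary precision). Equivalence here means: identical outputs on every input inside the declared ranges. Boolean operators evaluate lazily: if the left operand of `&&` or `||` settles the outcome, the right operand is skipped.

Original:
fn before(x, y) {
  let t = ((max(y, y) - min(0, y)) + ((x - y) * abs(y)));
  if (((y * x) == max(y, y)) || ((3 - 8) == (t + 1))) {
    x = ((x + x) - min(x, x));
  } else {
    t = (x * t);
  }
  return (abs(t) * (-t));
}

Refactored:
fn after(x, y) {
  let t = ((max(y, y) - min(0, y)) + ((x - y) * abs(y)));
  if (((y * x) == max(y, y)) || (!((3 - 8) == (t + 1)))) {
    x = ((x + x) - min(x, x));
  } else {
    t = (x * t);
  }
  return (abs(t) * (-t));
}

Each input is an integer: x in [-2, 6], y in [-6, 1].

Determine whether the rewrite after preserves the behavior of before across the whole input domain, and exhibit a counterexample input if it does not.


The rewrite breaks on x=-2, y=-6, where the results are 2304 and -576.
before: t := 24 | (((y * x) == max(y, y)) || ((3 - 8) == (t + 1))): false | t := -48 | result 2304
after: t := 24 | (((y * x) == max(y, y)) || (!((3 - 8) == (t + 1)))): true | x := -2 | result -576
verdict: not equivalent; witness: x=-2, y=-6


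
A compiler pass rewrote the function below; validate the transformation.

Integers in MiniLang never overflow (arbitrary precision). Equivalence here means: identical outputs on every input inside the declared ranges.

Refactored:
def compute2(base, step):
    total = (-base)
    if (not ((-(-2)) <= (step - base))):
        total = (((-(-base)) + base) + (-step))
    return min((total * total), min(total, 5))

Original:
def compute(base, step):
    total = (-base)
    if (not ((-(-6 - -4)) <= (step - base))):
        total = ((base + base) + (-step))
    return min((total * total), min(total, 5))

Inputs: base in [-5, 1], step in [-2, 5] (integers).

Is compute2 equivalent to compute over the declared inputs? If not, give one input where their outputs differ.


The two are interchangeable: constant usage differs; arithmetic usage differs, and every declared input agrees.
As a probe, take base=-3, step=4: compute runs total := 3 | (not ((-(-6 - -4)) <= (step - base))): false | result 3; compute2 runs total := 3 | (not ((-(-2)) <= (step - base))): false | result 3; both end at 3.
Across all 56 domain points the two functions coincide.
verdict: equivalent


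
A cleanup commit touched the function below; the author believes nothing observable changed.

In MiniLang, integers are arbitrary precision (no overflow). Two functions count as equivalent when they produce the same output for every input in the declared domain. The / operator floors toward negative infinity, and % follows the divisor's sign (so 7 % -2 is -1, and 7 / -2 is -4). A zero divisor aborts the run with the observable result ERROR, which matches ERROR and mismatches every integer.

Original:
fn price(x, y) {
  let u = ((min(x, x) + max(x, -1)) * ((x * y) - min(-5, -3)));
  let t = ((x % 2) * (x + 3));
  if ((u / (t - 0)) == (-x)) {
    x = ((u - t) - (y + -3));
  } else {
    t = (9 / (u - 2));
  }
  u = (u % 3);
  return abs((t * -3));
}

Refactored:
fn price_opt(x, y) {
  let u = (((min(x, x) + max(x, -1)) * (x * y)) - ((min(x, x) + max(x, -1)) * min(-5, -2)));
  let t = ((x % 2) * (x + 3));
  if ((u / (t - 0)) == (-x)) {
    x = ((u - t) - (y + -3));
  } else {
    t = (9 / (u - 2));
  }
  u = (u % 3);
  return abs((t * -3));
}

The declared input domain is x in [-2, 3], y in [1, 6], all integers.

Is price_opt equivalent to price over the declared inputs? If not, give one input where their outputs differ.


Equivalent. The edit looks behavioral (`-3` became `-2`), but over these ranges it never changes the outcome.
An exhaustive pass over the 36 declared inputs shows identical outputs.
As a probe, take x=2, y=6: price runs u = 68; t = 0; division by zero -> ERROR; price_opt runs u = 68; t = 0; division by zero -> ERROR; both end at ERROR.
verdict: equivalent


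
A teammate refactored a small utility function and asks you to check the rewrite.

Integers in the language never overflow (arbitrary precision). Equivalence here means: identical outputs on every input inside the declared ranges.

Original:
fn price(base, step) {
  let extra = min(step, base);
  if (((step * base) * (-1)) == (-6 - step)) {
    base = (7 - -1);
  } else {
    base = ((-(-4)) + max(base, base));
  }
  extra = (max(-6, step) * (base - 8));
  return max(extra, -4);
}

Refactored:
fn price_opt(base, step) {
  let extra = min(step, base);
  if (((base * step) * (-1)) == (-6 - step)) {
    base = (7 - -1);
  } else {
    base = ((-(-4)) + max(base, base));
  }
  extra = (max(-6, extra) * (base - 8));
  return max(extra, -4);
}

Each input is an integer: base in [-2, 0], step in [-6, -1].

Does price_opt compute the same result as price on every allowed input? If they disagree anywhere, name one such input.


The rewrite breaks on base=-2, step=-1, where the results are 6 and 12.
price: extra becomes -2; next (((step * base) * (-1)) == (-6 - step)) evaluates to false; next base becomes 2; next extra becomes 6; next final value 6
price_opt: extra becomes -2; next (((base * step) * (-1)) == (-6 - step)) evaluates to false; next base becomes 2; next extra becomes 12; next final value 12
verdict: not equivalent; witness: base=-2, step=-1


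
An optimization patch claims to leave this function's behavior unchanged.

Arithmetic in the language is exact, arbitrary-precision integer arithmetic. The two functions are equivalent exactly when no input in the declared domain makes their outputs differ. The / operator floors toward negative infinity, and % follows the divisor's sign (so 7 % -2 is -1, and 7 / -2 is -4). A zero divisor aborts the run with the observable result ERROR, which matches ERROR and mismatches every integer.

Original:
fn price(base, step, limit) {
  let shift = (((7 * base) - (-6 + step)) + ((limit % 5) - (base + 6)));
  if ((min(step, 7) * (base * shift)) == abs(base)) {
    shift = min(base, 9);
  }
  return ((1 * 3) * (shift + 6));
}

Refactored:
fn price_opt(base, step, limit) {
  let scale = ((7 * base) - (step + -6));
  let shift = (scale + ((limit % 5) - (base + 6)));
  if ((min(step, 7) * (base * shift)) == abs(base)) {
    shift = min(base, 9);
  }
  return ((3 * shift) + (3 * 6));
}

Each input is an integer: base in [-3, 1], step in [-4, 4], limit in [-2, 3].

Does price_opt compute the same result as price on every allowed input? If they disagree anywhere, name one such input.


The two are interchangeable: local variable names differ, constant usage differs, statement counts differ, and every declared input agrees.
As a probe, take base=-2, step=-3, limit=-1: price runs shift = -5; ((min(step, 7) * (base * shift)) == abs(base)) -> false; return 3; price_opt runs scale = -5; shift = -5; ((min(step, 7) * (base * shift)) == abs(base)) -> false; return 3; both end at 3.
Across all 270 domain points the two functions coincide.
verdict: equivalent


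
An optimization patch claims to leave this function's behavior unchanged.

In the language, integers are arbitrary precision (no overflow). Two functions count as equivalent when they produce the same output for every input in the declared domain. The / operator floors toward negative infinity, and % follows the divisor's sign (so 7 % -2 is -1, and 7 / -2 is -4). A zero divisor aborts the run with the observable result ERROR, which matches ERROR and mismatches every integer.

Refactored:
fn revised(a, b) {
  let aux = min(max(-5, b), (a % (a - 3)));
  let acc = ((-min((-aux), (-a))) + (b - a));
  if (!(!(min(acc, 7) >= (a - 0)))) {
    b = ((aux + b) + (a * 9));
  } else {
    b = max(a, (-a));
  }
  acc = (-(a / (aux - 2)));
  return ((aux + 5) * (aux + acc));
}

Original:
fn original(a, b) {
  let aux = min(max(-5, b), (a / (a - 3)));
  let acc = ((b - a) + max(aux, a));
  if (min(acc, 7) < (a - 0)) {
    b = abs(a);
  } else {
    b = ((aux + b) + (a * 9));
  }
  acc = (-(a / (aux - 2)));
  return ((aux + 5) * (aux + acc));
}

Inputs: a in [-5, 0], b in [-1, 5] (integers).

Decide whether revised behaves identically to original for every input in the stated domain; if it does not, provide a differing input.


Run the pair on a=-5, b=-1.
original: aux becomes -1; next acc becomes 3; next (min(acc, 7) < (a - 0)) evaluates to false; next b becomes -47; next acc becomes -1; next final value -8
revised: aux becomes -5; next acc becomes -1; next (!(!(min(acc, 7) >= (a - 0)))) evaluates to true; next b becomes -51; next acc becomes 0; next final value 0
-8 and 0 differ, so these are not the same function on this domain.
verdict: not equivalent; witness: a=-5, b=-1


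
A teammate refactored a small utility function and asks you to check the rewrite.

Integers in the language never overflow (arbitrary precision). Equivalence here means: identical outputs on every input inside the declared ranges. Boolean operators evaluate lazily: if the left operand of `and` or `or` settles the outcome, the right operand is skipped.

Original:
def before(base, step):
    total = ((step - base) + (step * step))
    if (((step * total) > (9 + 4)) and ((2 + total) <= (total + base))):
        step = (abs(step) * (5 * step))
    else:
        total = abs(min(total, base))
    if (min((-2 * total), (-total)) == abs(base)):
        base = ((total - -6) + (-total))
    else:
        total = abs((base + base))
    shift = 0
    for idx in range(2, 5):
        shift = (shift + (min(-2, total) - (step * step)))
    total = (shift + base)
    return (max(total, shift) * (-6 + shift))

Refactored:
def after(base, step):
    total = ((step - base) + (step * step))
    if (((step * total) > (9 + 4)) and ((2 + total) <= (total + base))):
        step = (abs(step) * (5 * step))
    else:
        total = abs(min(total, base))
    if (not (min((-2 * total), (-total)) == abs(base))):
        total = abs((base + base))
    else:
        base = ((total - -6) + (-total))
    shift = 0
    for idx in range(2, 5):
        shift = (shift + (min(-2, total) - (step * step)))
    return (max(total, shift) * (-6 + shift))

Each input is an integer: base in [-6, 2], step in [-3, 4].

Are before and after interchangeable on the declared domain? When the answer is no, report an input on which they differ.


There is a counterexample at base=-6, step=-3: 1287 on one side, -468 on the other.
before: total = 12; (((step * total) > (9 + 4)) and ((2 + total) <= (total + base))) -> false; total = 6; (min((-2 * total), (-total)) == abs(base)) -> false; total = 12; shift = 0; [idx=2]; shift = -11; [idx=3]; shift = -22; [idx=4]; shift = -33; total = -39; return 1287
after: total = 12; (((step * total) > (9 + 4)) and ((2 + total) <= (total + base))) -> false; total = 6; (not (min((-2 * total), (-total)) == abs(base))) -> true; total = 12; shift = 0; [idx=2]; shift = -11; [idx=3]; shift = -22; [idx=4]; shift = -33; return -468
verdict: not equivalent; witness: base=-6, step=-3


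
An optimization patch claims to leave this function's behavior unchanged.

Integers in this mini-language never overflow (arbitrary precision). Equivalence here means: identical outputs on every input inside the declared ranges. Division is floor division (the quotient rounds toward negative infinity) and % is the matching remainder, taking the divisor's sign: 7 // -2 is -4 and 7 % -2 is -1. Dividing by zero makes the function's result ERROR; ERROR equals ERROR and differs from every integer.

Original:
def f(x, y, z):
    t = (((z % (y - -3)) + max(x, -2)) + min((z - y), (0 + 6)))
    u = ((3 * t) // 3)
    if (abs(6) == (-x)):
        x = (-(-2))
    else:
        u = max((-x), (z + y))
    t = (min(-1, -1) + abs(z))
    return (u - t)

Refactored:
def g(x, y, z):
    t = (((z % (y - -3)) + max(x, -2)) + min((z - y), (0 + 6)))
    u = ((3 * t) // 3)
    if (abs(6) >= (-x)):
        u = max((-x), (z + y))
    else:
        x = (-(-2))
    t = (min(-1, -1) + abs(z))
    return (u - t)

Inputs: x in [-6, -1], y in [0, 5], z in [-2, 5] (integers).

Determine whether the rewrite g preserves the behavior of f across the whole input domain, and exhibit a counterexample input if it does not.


These are not equivalent — on x=-6, y=0, z=-2 the outputs split (-4 vs 5).
f: t becomes -3; next u becomes -3; next (abs(6) == (-x)) evaluates to true; next x becomes 2; next t becomes 1; next final value -4
g: t becomes -3; next u becomes -3; next (abs(6) >= (-x)) evaluates to true; next u becomes 6; next t becomes 1; next final value 5
verdict: not equivalent; witness: x=-6, y=0, z=-2


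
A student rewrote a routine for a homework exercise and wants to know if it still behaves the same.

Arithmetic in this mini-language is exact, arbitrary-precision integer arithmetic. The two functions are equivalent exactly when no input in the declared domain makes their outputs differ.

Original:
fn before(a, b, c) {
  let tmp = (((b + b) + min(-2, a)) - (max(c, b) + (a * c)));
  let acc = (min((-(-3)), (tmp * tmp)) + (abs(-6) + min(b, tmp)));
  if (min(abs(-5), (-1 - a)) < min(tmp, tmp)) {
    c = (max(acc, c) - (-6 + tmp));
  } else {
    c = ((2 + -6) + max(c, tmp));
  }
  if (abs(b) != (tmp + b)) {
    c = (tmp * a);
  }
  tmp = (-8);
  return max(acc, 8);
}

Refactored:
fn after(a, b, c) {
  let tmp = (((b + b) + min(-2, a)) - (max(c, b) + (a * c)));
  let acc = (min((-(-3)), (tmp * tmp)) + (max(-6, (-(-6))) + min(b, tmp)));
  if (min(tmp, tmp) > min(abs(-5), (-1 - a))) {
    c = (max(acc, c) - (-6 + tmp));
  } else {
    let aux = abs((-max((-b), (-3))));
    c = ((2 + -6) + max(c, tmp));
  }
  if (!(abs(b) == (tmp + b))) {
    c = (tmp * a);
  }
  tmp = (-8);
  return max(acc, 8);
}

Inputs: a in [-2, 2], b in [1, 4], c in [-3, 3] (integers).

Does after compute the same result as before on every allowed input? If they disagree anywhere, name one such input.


Side by side, the visible changes include: boolean connective usage differs, and comparison usage differs, and local variable names differ, and min/max/abs usage differs, and constant usage differs, and statement counts differ.
As a probe, take a=-1, b=3, c=2: before runs tmp := 3 | acc := 12 | (min(abs(-5), (-1 - a)) < min(tmp, tmp)): true | c := 15 | (abs(b) != (tmp + b)): true | c := -3 | tmp := -8 | result 12; after runs tmp := 3 | acc := 12 | (min(tmp, tmp) > min(abs(-5), (-1 - a))): true | c := 15 | (!(abs(b) == (tmp + b))): true | c := -3 | tmp := -8 | result 12; both end at 12.
Every one of the 140 inputs gives matching results.
verdict: equivalent


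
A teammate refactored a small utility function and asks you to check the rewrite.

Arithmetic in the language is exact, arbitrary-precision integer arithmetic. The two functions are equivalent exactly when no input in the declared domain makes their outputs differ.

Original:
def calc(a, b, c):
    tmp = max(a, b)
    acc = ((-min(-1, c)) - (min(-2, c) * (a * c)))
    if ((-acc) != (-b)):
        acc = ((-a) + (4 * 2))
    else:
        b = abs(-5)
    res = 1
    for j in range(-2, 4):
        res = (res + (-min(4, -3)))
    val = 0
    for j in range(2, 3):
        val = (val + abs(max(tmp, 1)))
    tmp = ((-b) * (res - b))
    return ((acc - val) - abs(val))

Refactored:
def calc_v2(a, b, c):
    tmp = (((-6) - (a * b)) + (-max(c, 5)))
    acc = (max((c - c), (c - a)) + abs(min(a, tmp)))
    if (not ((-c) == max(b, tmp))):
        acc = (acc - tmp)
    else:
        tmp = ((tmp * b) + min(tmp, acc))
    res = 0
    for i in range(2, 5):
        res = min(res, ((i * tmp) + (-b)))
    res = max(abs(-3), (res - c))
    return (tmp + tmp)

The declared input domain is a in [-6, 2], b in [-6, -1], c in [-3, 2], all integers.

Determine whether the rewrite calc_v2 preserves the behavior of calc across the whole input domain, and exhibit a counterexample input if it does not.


The rewrite breaks on a=-6, b=-6, c=-3, where the results are 12 and -94.
calc: tmp = -6; acc = 57; ((-acc) != (-b)) -> true; acc = 14; res = 1; [j=-2]; res = 4; [j=-1]; res = 7; [j=0]; res = 10; [j=1]; res = 13; [j=2]; res = 16; [j=3]; res = 19; val = 0; [j=2]; val = 1; tmp = 150; return 12
calc_v2: tmp = -47; acc = 50; (not ((-c) == max(b, tmp))) -> true; acc = 97; res = 0; [i=2]; res = -88; [i=3]; res = -135; [i=4]; res = -182; res = 3; return -94
verdict: not equivalent; witness: a=-6, b=-6, c=-3


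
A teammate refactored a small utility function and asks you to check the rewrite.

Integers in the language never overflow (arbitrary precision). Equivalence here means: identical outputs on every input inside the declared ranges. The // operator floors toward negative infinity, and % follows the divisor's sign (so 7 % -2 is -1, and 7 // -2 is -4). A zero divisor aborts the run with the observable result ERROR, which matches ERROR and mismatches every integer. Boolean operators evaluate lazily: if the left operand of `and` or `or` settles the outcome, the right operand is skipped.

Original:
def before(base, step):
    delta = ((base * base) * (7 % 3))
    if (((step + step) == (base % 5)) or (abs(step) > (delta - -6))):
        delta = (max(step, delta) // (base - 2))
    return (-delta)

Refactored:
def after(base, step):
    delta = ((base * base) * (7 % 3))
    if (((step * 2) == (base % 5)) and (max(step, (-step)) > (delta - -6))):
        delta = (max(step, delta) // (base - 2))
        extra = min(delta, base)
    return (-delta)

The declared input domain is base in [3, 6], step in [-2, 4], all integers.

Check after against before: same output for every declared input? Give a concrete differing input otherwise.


Not equivalent: base=4, step=2 separates them (-8 vs -16).
before: delta = 16; (((step + step) == (base % 5)) or (abs(step) > (delta - -6))) -> true; delta = 8; return -8
after: delta = 16; (((step * 2) == (base % 5)) and (max(step, (-step)) > (delta - -6))) -> false; return -16
verdict: not equivalent; witness: base=4, step=2


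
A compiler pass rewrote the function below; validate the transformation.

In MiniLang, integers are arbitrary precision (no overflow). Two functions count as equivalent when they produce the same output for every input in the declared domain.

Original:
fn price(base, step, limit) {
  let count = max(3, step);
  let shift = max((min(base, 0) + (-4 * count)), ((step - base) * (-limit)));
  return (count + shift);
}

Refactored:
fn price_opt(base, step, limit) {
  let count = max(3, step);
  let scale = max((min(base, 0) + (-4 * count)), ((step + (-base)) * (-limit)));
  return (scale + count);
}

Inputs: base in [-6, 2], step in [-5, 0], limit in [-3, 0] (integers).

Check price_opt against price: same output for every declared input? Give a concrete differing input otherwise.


Changes here: arithmetic usage differs; and local variable names differ; the full 216-point sweep finds no disagreement.
verdict: equivalent


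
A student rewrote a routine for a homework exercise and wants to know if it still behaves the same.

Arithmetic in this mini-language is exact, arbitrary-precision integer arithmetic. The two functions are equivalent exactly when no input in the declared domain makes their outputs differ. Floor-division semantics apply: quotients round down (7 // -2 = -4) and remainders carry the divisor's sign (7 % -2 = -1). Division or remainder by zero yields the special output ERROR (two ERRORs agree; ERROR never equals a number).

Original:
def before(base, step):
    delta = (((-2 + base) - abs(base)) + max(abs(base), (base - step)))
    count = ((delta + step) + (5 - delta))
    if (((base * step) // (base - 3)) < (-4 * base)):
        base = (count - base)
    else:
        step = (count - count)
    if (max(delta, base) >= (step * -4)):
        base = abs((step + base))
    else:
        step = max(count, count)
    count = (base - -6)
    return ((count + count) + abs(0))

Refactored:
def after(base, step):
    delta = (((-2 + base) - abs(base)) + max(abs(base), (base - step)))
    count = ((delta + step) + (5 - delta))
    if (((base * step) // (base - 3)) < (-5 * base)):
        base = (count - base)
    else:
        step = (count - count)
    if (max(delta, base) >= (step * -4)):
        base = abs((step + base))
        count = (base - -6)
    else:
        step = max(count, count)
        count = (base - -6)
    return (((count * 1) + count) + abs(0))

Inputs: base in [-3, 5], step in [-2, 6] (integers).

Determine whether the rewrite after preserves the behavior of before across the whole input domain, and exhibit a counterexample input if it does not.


Take base=2, step=5.
before: delta = 0; count = 10; (((base * step) // (base - 3)) < (-4 * base)) -> true; base = 8; (max(delta, base) >= (step * -4)) -> true; base = 13; count = 19; return 38
after: delta = 0; count = 10; (((base * step) // (base - 3)) < (-5 * base)) -> false; step = 0; (max(delta, base) >= (step * -4)) -> true; base = 2; count = 8; return 16
38 and 16 differ, so these are not the same function on this domain.
verdict: not equivalent; witness: base=2, step=5


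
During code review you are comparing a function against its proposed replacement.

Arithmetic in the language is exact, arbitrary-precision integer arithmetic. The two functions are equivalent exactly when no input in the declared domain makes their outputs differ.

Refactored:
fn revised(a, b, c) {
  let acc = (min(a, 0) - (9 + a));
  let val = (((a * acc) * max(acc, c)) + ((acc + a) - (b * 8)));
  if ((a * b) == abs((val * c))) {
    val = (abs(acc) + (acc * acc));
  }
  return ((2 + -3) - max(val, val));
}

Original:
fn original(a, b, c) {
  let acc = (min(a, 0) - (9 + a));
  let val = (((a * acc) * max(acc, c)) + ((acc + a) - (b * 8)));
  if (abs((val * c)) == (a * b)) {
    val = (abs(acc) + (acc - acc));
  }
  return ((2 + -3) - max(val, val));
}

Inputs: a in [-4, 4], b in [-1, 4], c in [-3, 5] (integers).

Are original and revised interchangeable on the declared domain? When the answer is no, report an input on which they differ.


The rewrite breaks on a=-4, b=0, c=0, where the results are -10 and -91.
original: acc=-9, then val=-13, then (abs((val * c)) == (a * b)) is true, then val=9, then returns -10
revised: acc=-9, then val=-13, then ((a * b) == abs((val * c))) is true, then val=90, then returns -91
verdict: not equivalent; witness: a=-4, b=0, c=0


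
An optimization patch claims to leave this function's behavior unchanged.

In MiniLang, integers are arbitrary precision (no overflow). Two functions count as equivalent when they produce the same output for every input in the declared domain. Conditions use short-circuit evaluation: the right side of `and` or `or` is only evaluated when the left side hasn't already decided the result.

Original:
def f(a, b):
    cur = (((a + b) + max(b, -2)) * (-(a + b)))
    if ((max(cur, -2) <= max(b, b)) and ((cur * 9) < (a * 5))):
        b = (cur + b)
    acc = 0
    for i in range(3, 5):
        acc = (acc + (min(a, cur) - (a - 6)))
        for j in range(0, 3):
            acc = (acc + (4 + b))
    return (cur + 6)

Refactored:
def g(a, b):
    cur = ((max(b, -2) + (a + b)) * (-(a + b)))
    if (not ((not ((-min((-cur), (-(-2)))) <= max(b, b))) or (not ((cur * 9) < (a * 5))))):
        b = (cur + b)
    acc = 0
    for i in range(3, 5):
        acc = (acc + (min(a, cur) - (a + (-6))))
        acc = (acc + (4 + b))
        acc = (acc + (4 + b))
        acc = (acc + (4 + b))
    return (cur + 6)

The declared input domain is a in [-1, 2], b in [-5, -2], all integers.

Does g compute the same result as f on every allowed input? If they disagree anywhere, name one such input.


Comparing the listings, the differences include: arithmetic usage differs; and constant usage differs; and boolean connective usage differs; and loop structure differs; and statement counts differ; and local variable names differ; and min/max/abs usage differs.
One worked example (a=-1, b=-4) — f: cur = -35; ((max(cur, -2) <= max(b, b)) and ((cur * 9) < (a * 5))) -> false; acc = 0; [i=3]; acc = -28; [j=0]; acc = -28; [j=1]; acc = -28; [j=2]; acc = -28; [i=4]; acc = -56; [j=0]; acc = -56; [j=1]; acc = -56; [j=2]; acc = -56; return -29; g: cur = -35; (not ((not ((-min((-cur), (-(-2)))) <= max(b, b))) or (not ((cur * 9) < (a * 5))))) -> false; acc = 0; [i=3]; acc = -28; acc = -28; acc = -28; acc = -28; [i=4]; acc = -56; acc = -56; acc = -56; acc = -56; return -29; agreement on -29.
Checked all 16 inputs in the declared domain: the outputs agree on every one.
verdict: equivalent


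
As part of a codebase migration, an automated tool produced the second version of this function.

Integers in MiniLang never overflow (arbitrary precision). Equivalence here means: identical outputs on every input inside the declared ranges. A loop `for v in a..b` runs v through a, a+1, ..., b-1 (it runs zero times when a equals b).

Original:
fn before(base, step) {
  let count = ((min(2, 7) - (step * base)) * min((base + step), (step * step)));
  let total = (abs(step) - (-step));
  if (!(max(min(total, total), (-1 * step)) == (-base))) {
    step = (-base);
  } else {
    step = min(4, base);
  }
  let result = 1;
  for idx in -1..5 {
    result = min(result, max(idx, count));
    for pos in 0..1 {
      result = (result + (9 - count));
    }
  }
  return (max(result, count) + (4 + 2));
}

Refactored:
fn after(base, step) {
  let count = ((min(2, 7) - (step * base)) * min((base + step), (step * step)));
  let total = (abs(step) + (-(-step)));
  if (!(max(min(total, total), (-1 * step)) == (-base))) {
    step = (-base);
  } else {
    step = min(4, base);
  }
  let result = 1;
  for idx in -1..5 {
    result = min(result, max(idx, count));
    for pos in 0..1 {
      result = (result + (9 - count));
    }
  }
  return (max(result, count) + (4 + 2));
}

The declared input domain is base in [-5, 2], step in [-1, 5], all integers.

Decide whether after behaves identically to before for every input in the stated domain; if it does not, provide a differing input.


Equivalent — the differences include arithmetic usage differs, yet no declared input distinguishes the two.
As a probe, take base=0, step=-1: before runs count becomes -2; next total becomes 0; next (!(max(min(total, total), (-1 * step)) == (-base))) evaluates to true; next step becomes 0; next result becomes 1; next at idx=-1:; next result becomes -1; next at pos=0:; next result becomes 10; next at idx=0:; next result becomes 0; next at pos=0:; next result becomes 11; next at idx=1:; next result becomes 1; next at pos=0:; next result becomes 12; next at idx=2:; next result becomes 2; next at pos=0:; next result becomes 13; next at idx=3:; next result becomes 3; next at pos=0:; next result becomes 14; next at idx=4:; next result becomes 4; next at pos=0:; next result becomes 15; next final value 21; after runs count becomes -2; next total becomes 0; next (!(max(min(total, total), (-1 * step)) == (-base))) evaluates to true; next step becomes 0; next result becomes 1; next at idx=-1:; next result becomes -1; next at pos=0:; next result becomes 10; next at idx=0:; next result becomes 0; next at pos=0:; next result becomes 11; next at idx=1:; next result becomes 1; next at pos=0:; next result becomes 12; next at idx=2:; next result becomes 2; next at pos=0:; next result becomes 13; next at idx=3:; next result becomes 3; next at pos=0:; next result becomes 14; next at idx=4:; next result becomes 4; next at pos=0:; next result becomes 15; next final value 21; both end at 21.
Sweeping the whole domain (56 inputs) finds no disagreement.
verdict: equivalent
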